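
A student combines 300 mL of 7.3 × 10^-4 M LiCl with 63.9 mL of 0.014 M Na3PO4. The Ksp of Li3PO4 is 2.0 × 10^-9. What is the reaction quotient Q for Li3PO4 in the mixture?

Total volume = 300 + 63.9 = 363.9 mL.
[Li^+] = 7.3 x 10^-4 × (300/363.9) = 6.02 x 10^-4 M
[PO4^3-] = 1.4 × 10^-2 × (63.9/363.9) = 2.46 × 10^-3 M
Li3PO4(s) <=> 3 Li^+(aq) + PO4^3-(aq), so Q = [Li^+]^3[PO4^3-]
Q = (6.02 × 10^-4)^3(2.46 × 10^-3) = 5.4 × 10^-13
Q < Ksp, so no precipitate of Li3PO4 forms.

Q = 5.4e-13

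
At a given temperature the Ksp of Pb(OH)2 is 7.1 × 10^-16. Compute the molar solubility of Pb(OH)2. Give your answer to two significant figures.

5.6e-6 M

Pb(OH)2(s) ⇌ Pb^2+(aq) + 2 OH^-(aq)
Ksp = [Pb^2+][OH^-]^2
With molar solubility s: [Pb^2+] = s, [OH^-] = 2s.
Substituting: Ksp = s(2s)^2 = 4s^3
Solving, s = (7.1 × 10^-16/4)^(1/3) = 5.6 × 10^-6 M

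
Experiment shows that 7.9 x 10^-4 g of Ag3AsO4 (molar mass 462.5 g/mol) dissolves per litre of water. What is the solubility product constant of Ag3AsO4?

2.3e-22

Molar solubility s = (7.9 x 10^-4 g/L) / (462.5 g/mol) = 1.71 x 10^-6 M.
Ag3AsO4(s) ⇌ 3 Ag^+(aq) + AsO4^3-(aq)
If s mol/L of Ag3AsO4 dissolves, [Ag^+] = 3s and [AsO4^3-] = s.
Ksp = [Ag^+]^3[AsO4^3-]
Substituting: Ksp = (3s)^3s = 27s^4
With s = 1.71 x 10^-6: Ksp = 2.3 × 10^-22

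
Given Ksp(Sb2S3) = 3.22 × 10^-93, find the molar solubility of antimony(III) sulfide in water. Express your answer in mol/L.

Sb2S3(s) ⇌ 2 Sb^3+ + 3 S^2-
Ksp = [Sb^3+]^2[S^2-]^3
Let s = molar solubility. Then [Sb^3+] = 2s and [S^2-] = 3s.
Ksp = (2s)^2(3s)^3 = 108s^5
s^5 = 3.22 × 10^-93 / 108, so s = 1.24 × 10^-19 M

1.24e-19 M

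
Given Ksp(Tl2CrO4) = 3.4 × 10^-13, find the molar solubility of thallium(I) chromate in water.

Tl2CrO4(s) ⇌ 2 Tl^+(aq) + CrO4^2-(aq)
Ksp = [Tl^+]^2[CrO4^2-]
For each mole of Tl2CrO4 that dissolves: [Tl^+] = 2s, [CrO4^2-] = s.
So Ksp = (2s)^2 × s = 4s^3
s = (3.4 × 10^-13 / 4)^(1/3) = 4.4 × 10^-5 M

s = 4.4e-5 M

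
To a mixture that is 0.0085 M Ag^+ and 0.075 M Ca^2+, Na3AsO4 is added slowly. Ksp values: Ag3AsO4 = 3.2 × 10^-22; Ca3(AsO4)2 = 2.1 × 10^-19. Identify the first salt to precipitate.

Each salt begins to precipitate when Q = Ksp, i.e. when [AsO4^3-] reaches its threshold.
For Ag3AsO4: 3.2 × 10^-22 = (0.0085)^3 × [AsO4^3-]  ⇒  [AsO4^3-] = 5.2 × 10^-16 M.
For Ca3(AsO4)2: 2.1 × 10^-19 = (0.075)^3 × [AsO4^3-]^2  ⇒  [AsO4^3-] = 2.2 x 10^-8 M.
The salt with the lower threshold [AsO4^3-] precipitates first: Ag3AsO4.

Ag3AsO4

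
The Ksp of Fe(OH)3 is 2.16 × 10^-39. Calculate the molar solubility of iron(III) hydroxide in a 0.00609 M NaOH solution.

s = 9.56 x 10^-33 M

Fe(OH)3(s) <=> Fe^3+(aq) + 3 OH^-(aq)
Ksp = [Fe^3+][OH^-]^3
If s mol/L dissolves here, [Fe^3+] = s, [OH^-] = 0.00609 + 3s ≈ 0.00609 (common-ion effect: OH^- is already 0.00609 M).
Ksp ≈ s × (0.00609)^3
s = 9.56 × 10^-33 M
Check: 3s = 2.9 × 10^-32 ≪ 0.00609, so the approximation is valid.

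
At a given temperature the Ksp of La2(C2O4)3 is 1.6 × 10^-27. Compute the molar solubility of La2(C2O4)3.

La2(C2O4)3(s) ⇌ 2 La^3+(aq) + 3 C2O4^2-(aq)
Ksp = [La^3+]^2[C2O4^2-]^3
Let s = molar solubility. Then [La^3+] = 2s and [C2O4^2-] = 3s.
So Ksp = (2s)^2 × (3s)^3 = 108s^5
s = (1.6 × 10^-27 / 108)^(1/5) = 1.7 × 10^-6 M

s = 1.7e-6 M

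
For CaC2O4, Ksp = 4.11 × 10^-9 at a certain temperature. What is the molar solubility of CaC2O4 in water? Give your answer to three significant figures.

s = 6.41 × 10^-5 M

CaC2O4(s) <=> Ca^2+(aq) + C2O4^2-(aq)
Ksp = [Ca^2+][C2O4^2-]
With molar solubility s: [Ca^2+] = s, [C2O4^2-] = s.
Ksp = s × s = s^2
s = √(4.11 × 10^-9) = 6.41 × 10^-5 M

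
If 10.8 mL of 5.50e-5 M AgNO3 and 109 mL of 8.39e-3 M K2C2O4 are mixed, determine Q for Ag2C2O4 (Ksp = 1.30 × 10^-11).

Q = 1.88 × 10^-13

Total volume = 10.8 + 109 = 119.8 mL.
[Ag^+] = 5.50 × 10^-5 × (10.8/119.8) = 4.958 × 10^-6 M
[C2O4^2-] = 8.39 × 10^-3 × (109/119.8) = 7.634 × 10^-3 M
Ag2C2O4(s) <=> 2 Ag^+ + C2O4^2-, so Q = [Ag^+]^2[C2O4^2-]
Q = (4.958 × 10^-6)^2(7.634 × 10^-3) = 1.88 × 10^-13
Q < Ksp, so no precipitate of Ag2C2O4 forms.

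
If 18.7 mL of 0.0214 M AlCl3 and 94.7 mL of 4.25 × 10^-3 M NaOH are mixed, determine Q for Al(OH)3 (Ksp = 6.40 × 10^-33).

Total volume = 18.7 + 94.7 = 113.4 mL.
[Al^3+] = 2.14 x 10^-2 × (18.7/113.4) = 3.529 × 10^-3 M
[OH^-] = 4.25 × 10^-3 × (94.7/113.4) = 3.549 × 10^-3 M
Al(OH)3(s) ⇌ Al^3+(aq) + 3 OH^-(aq), so Q = [Al^3+][OH^-]^3
Q = (3.529 × 10^-3)(3.549 x 10^-3)^3 = 1.58 × 10^-10
Q > Ksp, so Al(OH)3 will precipitate.

Q = 1.58 × 10^-10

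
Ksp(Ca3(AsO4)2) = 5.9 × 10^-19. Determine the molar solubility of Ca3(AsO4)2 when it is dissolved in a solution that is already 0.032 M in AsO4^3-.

Ca3(AsO4)2(s) ⇌ 3 Ca^2+ + 2 AsO4^3-
Ksp = [Ca^2+]^3[AsO4^3-]^2
If s mol/L dissolves here, [Ca^2+] = 3s, [AsO4^3-] = 0.032 + 2s ≈ 0.032 (Ksp is small, so little additional dissolves).
Ksp ≈ (3s)^3 × (0.032)^2
s = 2.8 × 10^-6 M
Check: 2s = 5.5 × 10^-6 ≪ 0.032, so the approximation is valid.

2.8e-6 M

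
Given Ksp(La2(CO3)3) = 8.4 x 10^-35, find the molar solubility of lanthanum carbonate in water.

s = 6.0 x 10^-8 M

La2(CO3)3(s) ⇌ 2 La^3+ + 3 CO3^2-
Ksp = [La^3+]^2[CO3^2-]^3
With molar solubility s: [La^3+] = 2s, [CO3^2-] = 3s.
Substituting: Ksp = (2s)^2(3s)^3 = 108s^5
s = (8.4 x 10^-35 / 108)^(1/5) = 6.0 × 10^-8 M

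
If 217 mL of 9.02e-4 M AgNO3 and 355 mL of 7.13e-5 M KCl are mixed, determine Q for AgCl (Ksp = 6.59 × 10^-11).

Q = 1.51 × 10^-8

Total volume = 217 + 355 = 572 mL.
[Ag^+] = 9.02 x 10^-4 × (217/572) = 3.422 x 10^-4 M
[Cl^-] = 7.13 × 10^-5 × (355/572) = 4.425 × 10^-5 M
AgCl(s) <=> Ag^+ + Cl^-, so Q = [Ag^+][Cl^-]
Q = (3.422 × 10^-4)(4.425 × 10^-5) = 1.51 x 10^-8
Q > Ksp, so AgCl will precipitate.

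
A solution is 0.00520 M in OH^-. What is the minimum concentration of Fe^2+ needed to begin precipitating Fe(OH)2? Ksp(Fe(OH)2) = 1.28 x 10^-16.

Fe(OH)2(s) <=> Fe^2+ + 2 OH^-
Ksp = [Fe^2+][OH^-]^2
Precipitation begins when Q = Ksp. With [OH^-] = 0.00520 M:
1.28 x 10^-16 = (0.00520)^2 × [Fe^2+]
[Fe^2+] = (1.28 x 10^-16 / 2.704 × 10^-5) = 4.73 × 10^-12 M

[Fe^2+] ≈ 4.73e-12 M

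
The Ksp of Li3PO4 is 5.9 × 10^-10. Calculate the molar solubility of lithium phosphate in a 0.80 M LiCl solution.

Li3PO4(s) ⇌ 3 Li^+(aq) + PO4^3-(aq)
Ksp = [Li^+]^3[PO4^3-]
Let s = moles of Li3PO4 that dissolve per litre. [Li^+] = 0.80 + 3s ≈ 0.80, [PO4^3-] = s (common-ion effect: Li^+ is already 0.80 M).
Ksp ≈ (0.80)^3 × s
s = 1.2 x 10^-9 M
Check: 3s = 3.5 × 10^-9 ≪ 0.80, so the approximation is valid.

1.2e-9 M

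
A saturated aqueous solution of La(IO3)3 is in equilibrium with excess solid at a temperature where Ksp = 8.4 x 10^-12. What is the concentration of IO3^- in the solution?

La(IO3)3(s) <=> La^3+ + 3 IO3^-
Ksp = [La^3+][IO3^-]^3
For each mole of La(IO3)3 that dissolves: [La^3+] = s, [IO3^-] = 3s.
So Ksp = s × (3s)^3 = 27s^4
s^4 = 8.4 x 10^-12 / 27, so s = 7.47 x 10^-4 M
[IO3^-] = 3s = 2.2 × 10^-3 M

[IO3^-] ≈ 2.2e-3 M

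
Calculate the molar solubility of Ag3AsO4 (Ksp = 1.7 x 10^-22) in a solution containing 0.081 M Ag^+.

s ≈ 3.2 x 10^-19 M

Ag3AsO4(s) <=> 3 Ag^+(aq) + AsO4^3-(aq)
Ksp = [Ag^+]^3[AsO4^3-]
Let s = moles of Ag3AsO4 that dissolve per litre. [Ag^+] = 0.081 + 3s ≈ 0.081, [AsO4^3-] = s (common-ion effect: Ag^+ is already 0.081 M).
Ksp ≈ (0.081)^3 × s
s = 3.2 × 10^-19 M
Check: 3s = 9.6 × 10^-19 ≪ 0.081, so the approximation is valid.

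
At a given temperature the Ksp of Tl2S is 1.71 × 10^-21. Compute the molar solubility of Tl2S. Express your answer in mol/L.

7.53 x 10^-8 M

Tl2S(s) <=> 2 Tl^+ + S^2-
Ksp = [Tl^+]^2[S^2-]
With molar solubility s: [Tl^+] = 2s, [S^2-] = s.
Substituting: Ksp = (2s)^2s = 4s^3
s^3 = 1.71 × 10^-21 / 4, so s = 7.53 × 10^-8 M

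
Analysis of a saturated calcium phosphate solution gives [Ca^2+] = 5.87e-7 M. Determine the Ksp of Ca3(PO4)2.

3.10e-32

Ca3(PO4)2(s) ⇌ 3 Ca^2+ + 2 PO4^3-
Stoichiometry gives [PO4^3-] = (2/3)[Ca^2+] = 3.913 x 10^-7 M.
Ksp = [Ca^2+]^3[PO4^3-]^2
Ksp = (5.87 × 10^-7)^3 × (3.913 × 10^-7)^2 = 3.10 × 10^-32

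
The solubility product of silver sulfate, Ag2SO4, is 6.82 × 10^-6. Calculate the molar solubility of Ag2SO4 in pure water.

s ≈ 1.19 × 10^-2 M

Ag2SO4(s) ⇌ 2 Ag^+(aq) + SO4^2-(aq)
Ksp = [Ag^+]^2[SO4^2-]
If s mol/L of Ag2SO4 dissolves, [Ag^+] = 2s and [SO4^2-] = s.
Substituting: Ksp = (2s)^2s = 4s^3
s^3 = 6.82 × 10^-6 / 4, so s = 1.19 x 10^-2 M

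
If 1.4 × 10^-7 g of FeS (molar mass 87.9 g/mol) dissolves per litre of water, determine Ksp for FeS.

2.5e-18

Molar solubility s = (1.4 × 10^-7 g/L) / (87.9 g/mol) = 1.59 × 10^-9 M.
FeS(s) ⇌ Fe^2+(aq) + S^2-(aq)
For each mole of FeS that dissolves: [Fe^2+] = s, [S^2-] = s.
Ksp = [Fe^2+][S^2-]
Ksp = s × s = s^2
Ksp = (1.59 × 10^-9)^2 = 2.5 x 10^-18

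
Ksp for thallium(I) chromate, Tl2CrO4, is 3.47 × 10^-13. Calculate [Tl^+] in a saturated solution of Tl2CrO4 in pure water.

Tl2CrO4(s) ⇌ 2 Tl^+(aq) + CrO4^2-(aq)
Ksp = [Tl^+]^2[CrO4^2-]
Let s = molar solubility. Then [Tl^+] = 2s and [CrO4^2-] = s.
Substituting: Ksp = (2s)^2s = 4s^3
s^3 = 3.47 × 10^-13 / 4, so s = 4.427 × 10^-5 M
[Tl^+] = 2s = 8.85 × 10^-5 M

[Tl^+] = 8.85 x 10^-5 M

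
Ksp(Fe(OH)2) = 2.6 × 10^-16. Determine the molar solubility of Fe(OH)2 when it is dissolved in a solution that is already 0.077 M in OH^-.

s = 4.4e-14 M

Fe(OH)2(s) ⇌ Fe^2+ + 2 OH^-
Ksp = [Fe^2+][OH^-]^2
If s mol/L dissolves here, [Fe^2+] = s, [OH^-] = 0.077 + 2s ≈ 0.077 (common-ion effect: OH^- is already 0.077 M).
Ksp ≈ s × (0.077)^2
s = 4.4 × 10^-14 M
Check: 2s = 8.8 × 10^-14 ≪ 0.077, so the approximation is valid.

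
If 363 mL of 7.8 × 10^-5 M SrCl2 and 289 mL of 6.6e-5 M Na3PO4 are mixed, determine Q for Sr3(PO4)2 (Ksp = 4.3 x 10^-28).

Q ≈ 7.0 × 10^-23

Total volume = 363 + 289 = 652 mL.
[Sr^2+] = 7.8 x 10^-5 × (363/652) = 4.34 x 10^-5 M
[PO4^3-] = 6.6 x 10^-5 × (289/652) = 2.93 x 10^-5 M
Sr3(PO4)2(s) ⇌ 3 Sr^2+(aq) + 2 PO4^3-(aq), so Q = [Sr^2+]^3[PO4^3-]^2
Q = (4.34 x 10^-5)^3(2.93 × 10^-5)^2 = 7.0 x 10^-23
Q > Ksp, so Sr3(PO4)2 will precipitate.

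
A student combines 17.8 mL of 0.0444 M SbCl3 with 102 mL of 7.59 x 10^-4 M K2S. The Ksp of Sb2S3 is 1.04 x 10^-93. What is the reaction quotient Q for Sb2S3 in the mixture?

1.17e-14

Total volume = 17.8 + 102 = 119.8 mL.
[Sb^3+] = 4.44 × 10^-2 × (17.8/119.8) = 6.597 × 10^-3 M
[S^2-] = 7.59 x 10^-4 × (102/119.8) = 6.462 × 10^-4 M
Sb2S3(s) ⇌ 2 Sb^3+(aq) + 3 S^2-(aq), so Q = [Sb^3+]^2[S^2-]^3
Q = (6.597 × 10^-3)^2(6.462 × 10^-4)^3 = 1.17 × 10^-14
Q > Ksp, so Sb2S3 will precipitate.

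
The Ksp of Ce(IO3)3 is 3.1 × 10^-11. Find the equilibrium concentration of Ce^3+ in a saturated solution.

1.0 × 10^-3 M

Ce(IO3)3(s) ⇌ Ce^3+(aq) + 3 IO3^-(aq)
Ksp = [Ce^3+][IO3^-]^3
If s mol/L of Ce(IO3)3 dissolves, [Ce^3+] = s and [IO3^-] = 3s.
Ksp = s(3s)^3 = 27s^4
s^4 = 3.1 × 10^-11 / 27, so s = 1.04 x 10^-3 M
[Ce^3+] = s = 1.0 × 10^-3 M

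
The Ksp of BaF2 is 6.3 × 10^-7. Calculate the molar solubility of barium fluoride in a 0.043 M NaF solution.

BaF2(s) ⇌ Ba^2+(aq) + 2 F^-(aq)
Ksp = [Ba^2+][F^-]^2
Let s = moles of BaF2 that dissolve per litre. [Ba^2+] = s, [F^-] = 0.043 + 2s ≈ 0.043 (since F^- from NaF dominates).
Ksp ≈ s × (0.043)^2
s = 3.4 x 10^-4 M
Check: 2s = 6.8 x 10^-4 ≪ 0.043, so the approximation is valid.

s ≈ 3.4 x 10^-4 M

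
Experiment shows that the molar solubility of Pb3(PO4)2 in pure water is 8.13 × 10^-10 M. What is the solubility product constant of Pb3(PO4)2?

3.84 × 10^-44

Pb3(PO4)2(s) ⇌ 3 Pb^2+(aq) + 2 PO4^3-(aq)
For each mole of Pb3(PO4)2 that dissolves: [Pb^2+] = 3s, [PO4^3-] = 2s.
Ksp = [Pb^2+]^3[PO4^3-]^2
Ksp = (3s)^3(2s)^2 = 108s^5
Ksp = 108 × (8.13 × 10^-10)^5 = 3.84 × 10^-44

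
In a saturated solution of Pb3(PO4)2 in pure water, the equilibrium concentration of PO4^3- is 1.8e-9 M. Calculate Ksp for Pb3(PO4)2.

Ksp ≈ 6.4 × 10^-44

Pb3(PO4)2(s) <=> 3 Pb^2+(aq) + 2 PO4^3-(aq)
Stoichiometry gives [Pb^2+] = (3/2)[PO4^3-] = 2.70 × 10^-9 M.
Ksp = [Pb^2+]^3[PO4^3-]^2
Ksp = (2.70 × 10^-9)^3 × (1.8 × 10^-9)^2 = 6.4 x 10^-44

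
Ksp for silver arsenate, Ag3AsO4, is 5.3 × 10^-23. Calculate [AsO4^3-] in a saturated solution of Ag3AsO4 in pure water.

[AsO4^3-] ≈ 1.2 x 10^-6 M

Ag3AsO4(s) <=> 3 Ag^+ + AsO4^3-
Ksp = [Ag^+]^3[AsO4^3-]
Let s = molar solubility. Then [Ag^+] = 3s and [AsO4^3-] = s.
So Ksp = (3s)^3 × s = 27s^4
Solving, s = (5.3 × 10^-23/27)^(1/4) = 1.18 × 10^-6 M
[AsO4^3-] = s = 1.2 × 10^-6 M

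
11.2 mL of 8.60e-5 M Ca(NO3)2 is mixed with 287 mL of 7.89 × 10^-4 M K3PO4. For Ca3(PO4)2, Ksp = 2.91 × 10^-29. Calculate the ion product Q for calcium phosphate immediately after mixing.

Q ≈ 1.94 × 10^-23

Total volume = 11.2 + 287 = 298.2 mL.
[Ca^2+] = 8.60 × 10^-5 × (11.2/298.2) = 3.230 × 10^-6 M
[PO4^3-] = 7.89 × 10^-4 × (287/298.2) = 7.594 × 10^-4 M
Ca3(PO4)2(s) ⇌ 3 Ca^2+(aq) + 2 PO4^3-(aq), so Q = [Ca^2+]^3[PO4^3-]^2
Q = (3.230 x 10^-6)^3(7.594 × 10^-4)^2 = 1.94 × 10^-23
Q > Ksp, so Ca3(PO4)2 will precipitate.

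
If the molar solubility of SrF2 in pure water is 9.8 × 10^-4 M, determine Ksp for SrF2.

Ksp ≈ 3.8 × 10^-9

SrF2(s) ⇌ Sr^2+(aq) + 2 F^-(aq)
With molar solubility s: [Sr^2+] = s, [F^-] = 2s.
Ksp = [Sr^2+][F^-]^2
Ksp = s(2s)^2 = 4s^3
With s = 9.8 × 10^-4: Ksp = 3.8 x 10^-9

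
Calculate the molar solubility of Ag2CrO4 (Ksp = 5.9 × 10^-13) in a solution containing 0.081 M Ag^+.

9.0 × 10^-11 M

Ag2CrO4(s) <=> 2 Ag^+ + CrO4^2-
Ksp = [Ag^+]^2[CrO4^2-]
Let s = moles of Ag2CrO4 that dissolve per litre. [Ag^+] = 0.081 + 2s ≈ 0.081, [CrO4^2-] = s (Ksp is small, so little additional dissolves).
Ksp ≈ (0.081)^2 × s
s = 9.0 × 10^-11 M
Check: 2s = 1.8 × 10^-10 ≪ 0.081, so the approximation is valid.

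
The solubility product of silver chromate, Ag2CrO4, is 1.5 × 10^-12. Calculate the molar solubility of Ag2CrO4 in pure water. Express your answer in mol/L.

7.2 × 10^-5 M

Ag2CrO4(s) ⇌ 2 Ag^+ + CrO4^2-
Ksp = [Ag^+]^2[CrO4^2-]
Let s = molar solubility. Then [Ag^+] = 2s and [CrO4^2-] = s.
So Ksp = (2s)^2 × s = 4s^3
s = (1.5 × 10^-12 / 4)^(1/3) = 7.2 × 10^-5 M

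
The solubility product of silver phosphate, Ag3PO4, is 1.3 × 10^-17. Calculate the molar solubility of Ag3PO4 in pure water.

s = 2.6 x 10^-5 M

Ag3PO4(s) ⇌ 3 Ag^+(aq) + PO4^3-(aq)
Ksp = [Ag^+]^3[PO4^3-]
If s mol/L of Ag3PO4 dissolves, [Ag^+] = 3s and [PO4^3-] = s.
Ksp = (3s)^3s = 27s^4
s = (1.3 × 10^-17 / 27)^(1/4) = 2.6 x 10^-5 M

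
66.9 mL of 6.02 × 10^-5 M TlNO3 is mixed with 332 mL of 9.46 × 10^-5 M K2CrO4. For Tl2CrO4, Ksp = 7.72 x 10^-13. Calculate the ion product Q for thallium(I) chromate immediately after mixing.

Q = 8.03 × 10^-15

Total volume = 66.9 + 332 = 398.9 mL.
[Tl^+] = 6.02 × 10^-5 × (66.9/398.9) = 1.010 × 10^-5 M
[CrO4^2-] = 9.46 x 10^-5 × (332/398.9) = 7.873 × 10^-5 M
Tl2CrO4(s) ⇌ 2 Tl^+(aq) + CrO4^2-(aq), so Q = [Tl^+]^2[CrO4^2-]
Q = (1.010 x 10^-5)^2(7.873 x 10^-5) = 8.03 × 10^-15
Q < Ksp, so no precipitate of Tl2CrO4 forms.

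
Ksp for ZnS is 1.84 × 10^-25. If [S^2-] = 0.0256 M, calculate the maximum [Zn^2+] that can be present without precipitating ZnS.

ZnS(s) <=> Zn^2+(aq) + S^2-(aq)
Ksp = [Zn^2+][S^2-]
Precipitation begins when Q = Ksp. With [S^2-] = 0.0256 M:
1.84 × 10^-25 = (0.0256) × [Zn^2+]
[Zn^2+] = (1.84 × 10^-25 / 2.56 × 10^-2) = 7.19 × 10^-24 M

7.19e-24 M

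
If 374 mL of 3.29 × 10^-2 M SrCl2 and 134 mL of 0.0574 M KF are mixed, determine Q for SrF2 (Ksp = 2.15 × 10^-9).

Total volume = 374 + 134 = 508 mL.
[Sr^2+] = 3.29 x 10^-2 × (374/508) = 2.422 x 10^-2 M
[F^-] = 5.74 × 10^-2 × (134/508) = 1.514 × 10^-2 M
SrF2(s) <=> Sr^2+(aq) + 2 F^-(aq), so Q = [Sr^2+][F^-]^2
Q = (2.422 × 10^-2)(1.514 x 10^-2)^2 = 5.55 × 10^-6
Q > Ksp, so SrF2 will precipitate.

Q ≈ 5.55 × 10^-6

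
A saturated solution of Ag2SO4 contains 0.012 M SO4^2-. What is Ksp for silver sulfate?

Ag2SO4(s) ⇌ 2 Ag^+(aq) + SO4^2-(aq)
Stoichiometry gives [Ag^+] = (2/1)[SO4^2-] = 2.40 × 10^-2 M.
Ksp = [Ag^+]^2[SO4^2-]
Ksp = (2.40 x 10^-2)^2 × 1.2 × 10^-2 = 6.9 × 10^-6

6.9e-6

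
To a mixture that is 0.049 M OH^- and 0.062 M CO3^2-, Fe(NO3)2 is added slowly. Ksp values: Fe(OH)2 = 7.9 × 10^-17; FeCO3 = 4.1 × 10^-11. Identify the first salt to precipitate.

Fe(OH)2

Precipitation of each salt starts when its ion product equals its Ksp.
For Fe(OH)2: 7.9 × 10^-17 = (0.049)^2 × [Fe^2+]  ⇒  [Fe^2+] = 3.3 × 10^-14 M.
For FeCO3: 4.1 × 10^-11 = 0.062 × [Fe^2+]  ⇒  [Fe^2+] = 6.6 × 10^-10 M.
The salt with the lower threshold [Fe^2+] precipitates first: Fe(OH)2.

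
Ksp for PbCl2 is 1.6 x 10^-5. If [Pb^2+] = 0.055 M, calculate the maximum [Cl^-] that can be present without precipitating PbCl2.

PbCl2(s) ⇌ Pb^2+(aq) + 2 Cl^-(aq)
Ksp = [Pb^2+][Cl^-]^2
Precipitation begins when Q = Ksp. With [Pb^2+] = 0.055 M:
1.6 x 10^-5 = (0.055) × [Cl^-]^2
[Cl^-] = (1.6 x 10^-5 / 5.5 × 10^-2)^(1/2) = 1.7 × 10^-2 M

[Cl^-] ≈ 1.7e-2 M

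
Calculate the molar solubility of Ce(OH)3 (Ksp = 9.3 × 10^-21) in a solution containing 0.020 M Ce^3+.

s ≈ 2.6 × 10^-7 M

Ce(OH)3(s) ⇌ Ce^3+ + 3 OH^-
Ksp = [Ce^3+][OH^-]^3
Let s = moles of Ce(OH)3 that dissolve per litre. [Ce^3+] = 0.020 + s ≈ 0.020, [OH^-] = 3s (Ksp is small, so little additional dissolves).
Ksp ≈ 0.020 × (3s)^3
s = 2.6 x 10^-7 M
Check: s = 2.6 × 10^-7 ≪ 0.020, so the approximation is valid.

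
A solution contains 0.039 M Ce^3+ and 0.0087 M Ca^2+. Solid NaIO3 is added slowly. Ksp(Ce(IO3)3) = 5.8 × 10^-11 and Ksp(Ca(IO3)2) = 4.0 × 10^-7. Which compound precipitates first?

Each salt begins to precipitate when Q = Ksp, i.e. when [IO3^-] reaches its threshold.
For Ce(IO3)3: 5.8 × 10^-11 = 0.039 × [IO3^-]^3  ⇒  [IO3^-] = 1.1 × 10^-3 M.
For Ca(IO3)2: 4.0 × 10^-7 = 0.0087 × [IO3^-]^2  ⇒  [IO3^-] = 6.8 x 10^-3 M.
The salt with the lower threshold [IO3^-] precipitates first: Ce(IO3)3.

Ce(IO3)3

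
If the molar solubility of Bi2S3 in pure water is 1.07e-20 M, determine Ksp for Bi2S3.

1.51 × 10^-98

Bi2S3(s) ⇌ 2 Bi^3+(aq) + 3 S^2-(aq)
Let s = molar solubility. Then [Bi^3+] = 2s and [S^2-] = 3s.
Ksp = [Bi^3+]^2[S^2-]^3
Ksp = (2s)^2(3s)^3 = 108s^5
Ksp = 108 × (1.07 × 10^-20)^5 = 1.51 x 10^-98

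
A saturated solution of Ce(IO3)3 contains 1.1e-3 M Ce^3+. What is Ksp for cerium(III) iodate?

Ksp ≈ 4.0 × 10^-11

Ce(IO3)3(s) ⇌ Ce^3+ + 3 IO3^-
Stoichiometry gives [IO3^-] = (3/1)[Ce^3+] = 3.30 x 10^-3 M.
Ksp = [Ce^3+][IO3^-]^3
Ksp = 1.1 × 10^-3 × (3.30 × 10^-3)^3 = 4.0 × 10^-11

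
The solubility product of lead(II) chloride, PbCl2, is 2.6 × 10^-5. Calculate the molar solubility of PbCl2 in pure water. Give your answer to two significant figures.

PbCl2(s) <=> Pb^2+(aq) + 2 Cl^-(aq)
Ksp = [Pb^2+][Cl^-]^2
If s mol/L of PbCl2 dissolves, [Pb^2+] = s and [Cl^-] = 2s.
So Ksp = s × (2s)^2 = 4s^3
Solving, s = (2.6 × 10^-5/4)^(1/3) = 1.9 × 10^-2 M

s ≈ 0.019 M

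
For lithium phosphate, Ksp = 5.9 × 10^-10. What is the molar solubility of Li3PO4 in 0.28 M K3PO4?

s ≈ 4.3e-4 M

Li3PO4(s) ⇌ 3 Li^+(aq) + PO4^3-(aq)
Ksp = [Li^+]^3[PO4^3-]
If s mol/L dissolves here, [Li^+] = 3s, [PO4^3-] = 0.28 + s ≈ 0.28 (since PO4^3- from K3PO4 dominates).
Ksp ≈ (3s)^3 × 0.28
s = 4.3 x 10^-4 M
Check: s = 4.3 × 10^-4 ≪ 0.28, so the approximation is valid.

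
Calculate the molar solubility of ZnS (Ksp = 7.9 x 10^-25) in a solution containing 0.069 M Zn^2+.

ZnS(s) ⇌ Zn^2+(aq) + S^2-(aq)
Ksp = [Zn^2+][S^2-]
Let s = moles of ZnS that dissolve per litre. [Zn^2+] = 0.069 + s ≈ 0.069, [S^2-] = s (common-ion effect: Zn^2+ is already 0.069 M).
Ksp ≈ 0.069 × s
s = 1.1 x 10^-23 M
Check: s = 1.1 × 10^-23 ≪ 0.069, so the approximation is valid.

s = 1.1 x 10^-23 M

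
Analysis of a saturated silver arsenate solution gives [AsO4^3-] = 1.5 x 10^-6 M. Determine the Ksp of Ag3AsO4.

Ag3AsO4(s) ⇌ 3 Ag^+(aq) + AsO4^3-(aq)
Stoichiometry gives [Ag^+] = (3/1)[AsO4^3-] = 4.50 × 10^-6 M.
Ksp = [Ag^+]^3[AsO4^3-]
Ksp = (4.50 × 10^-6)^3 × 1.5 × 10^-6 = 1.4 × 10^-22

1.4e-22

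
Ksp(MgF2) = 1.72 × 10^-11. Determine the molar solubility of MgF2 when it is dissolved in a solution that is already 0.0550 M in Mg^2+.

MgF2(s) ⇌ Mg^2+ + 2 F^-
Ksp = [Mg^2+][F^-]^2
Let s be the molar solubility in this solution. [Mg^2+] = 0.0550 + s ≈ 0.0550, [F^-] = 2s (common-ion effect: Mg^2+ is already 0.0550 M).
Ksp ≈ 0.0550 × (2s)^2
s = 8.84 × 10^-6 M
Check: s = 8.8 x 10^-6 ≪ 0.0550, so the approximation is valid.

s = 8.84e-6 M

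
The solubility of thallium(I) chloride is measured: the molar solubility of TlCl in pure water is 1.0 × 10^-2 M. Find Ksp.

TlCl(s) <=> Tl^+ + Cl^-
With molar solubility s: [Tl^+] = s, [Cl^-] = s.
Ksp = [Tl^+][Cl^-]
Ksp = (s)(s) = s^2
With s = 1.0 × 10^-2: Ksp = 1.0 x 10^-4

Ksp = 1.0e-4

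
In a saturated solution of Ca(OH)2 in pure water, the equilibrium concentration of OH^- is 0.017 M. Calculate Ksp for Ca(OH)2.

Ca(OH)2(s) ⇌ Ca^2+(aq) + 2 OH^-(aq)
Stoichiometry gives [Ca^2+] = (1/2)[OH^-] = 8.50 × 10^-3 M.
Ksp = [Ca^2+][OH^-]^2
Ksp = 8.50 x 10^-3 × (1.7 x 10^-2)^2 = 2.5 × 10^-6

Ksp = 2.5 x 10^-6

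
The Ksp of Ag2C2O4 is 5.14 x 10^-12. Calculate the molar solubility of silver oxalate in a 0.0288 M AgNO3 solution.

Ag2C2O4(s) ⇌ 2 Ag^+ + C2O4^2-
Ksp = [Ag^+]^2[C2O4^2-]
Let s be the molar solubility in this solution. [Ag^+] = 0.0288 + 2s ≈ 0.0288, [C2O4^2-] = s (Ksp is small, so little additional dissolves).
Ksp ≈ (0.0288)^2 × s
s = 6.20 × 10^-9 M
Check: 2s = 1.2 × 10^-8 ≪ 0.0288, so the approximation is valid.

s = 6.20e-9 M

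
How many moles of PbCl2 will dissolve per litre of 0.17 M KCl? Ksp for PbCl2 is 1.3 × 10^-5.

s ≈ 4.5 x 10^-4 M

PbCl2(s) <=> Pb^2+ + 2 Cl^-
Ksp = [Pb^2+][Cl^-]^2
If s mol/L dissolves here, [Pb^2+] = s, [Cl^-] = 0.17 + 2s ≈ 0.17 (since Cl^- from KCl dominates).
Ksp ≈ s × (0.17)^2
s = 4.5 x 10^-4 M
Check: 2s = 9.0 × 10^-4 ≪ 0.17, so the approximation is valid.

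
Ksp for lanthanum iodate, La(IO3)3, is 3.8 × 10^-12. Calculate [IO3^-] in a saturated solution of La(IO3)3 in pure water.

1.8e-3 M

La(IO3)3(s) <=> La^3+ + 3 IO3^-
Ksp = [La^3+][IO3^-]^3
For each mole of La(IO3)3 that dissolves: [La^3+] = s, [IO3^-] = 3s.
Substituting: Ksp = s(3s)^3 = 27s^4
Solving, s = (3.8 × 10^-12/27)^(1/4) = 6.12 × 10^-4 M
[IO3^-] = 3s = 1.8 × 10^-3 M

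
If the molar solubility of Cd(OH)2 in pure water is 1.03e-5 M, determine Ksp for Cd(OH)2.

Cd(OH)2(s) ⇌ Cd^2+(aq) + 2 OH^-(aq)
With molar solubility s: [Cd^2+] = s, [OH^-] = 2s.
Ksp = [Cd^2+][OH^-]^2
Ksp = s(2s)^2 = 4s^3
Ksp = 4 × (1.03 x 10^-5)^3 = 4.37 x 10^-15

4.37 × 10^-15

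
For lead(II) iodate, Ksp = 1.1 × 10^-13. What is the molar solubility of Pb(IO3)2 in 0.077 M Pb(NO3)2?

Pb(IO3)2(s) ⇌ Pb^2+ + 2 IO3^-
Ksp = [Pb^2+][IO3^-]^2
If s mol/L dissolves here, [Pb^2+] = 0.077 + s ≈ 0.077, [IO3^-] = 2s (common-ion effect: Pb^2+ is already 0.077 M).
Ksp ≈ 0.077 × (2s)^2
s = 6.0 × 10^-7 M
Check: s = 6.0 x 10^-7 ≪ 0.077, so the approximation is valid.

s ≈ 6.0 x 10^-7 M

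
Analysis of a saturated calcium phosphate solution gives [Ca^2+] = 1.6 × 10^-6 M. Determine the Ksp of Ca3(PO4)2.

Ca3(PO4)2(s) ⇌ 3 Ca^2+ + 2 PO4^3-
Stoichiometry gives [PO4^3-] = (2/3)[Ca^2+] = 1.07 × 10^-6 M.
Ksp = [Ca^2+]^3[PO4^3-]^2
Ksp = (1.6 x 10^-6)^3 × (1.07 × 10^-6)^2 = 4.7 × 10^-30

Ksp ≈ 4.7 x 10^-30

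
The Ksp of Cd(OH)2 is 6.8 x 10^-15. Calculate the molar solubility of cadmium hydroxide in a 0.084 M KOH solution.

Cd(OH)2(s) ⇌ Cd^2+ + 2 OH^-
Ksp = [Cd^2+][OH^-]^2
If s mol/L dissolves here, [Cd^2+] = s, [OH^-] = 0.084 + 2s ≈ 0.084 (Ksp is small, so little additional dissolves).
Ksp ≈ s × (0.084)^2
s = 9.6 x 10^-13 M
Check: 2s = 1.9 x 10^-12 ≪ 0.084, so the approximation is valid.

9.6 × 10^-13 M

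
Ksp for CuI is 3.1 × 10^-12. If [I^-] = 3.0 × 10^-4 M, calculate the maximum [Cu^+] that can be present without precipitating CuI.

[Cu^+] = 1.0 x 10^-8 M

CuI(s) <=> Cu^+(aq) + I^-(aq)
Ksp = [Cu^+][I^-]
Precipitation begins when Q = Ksp. With [I^-] = 3.0 × 10^-4 M:
3.1 × 10^-12 = (3.0 × 10^-4) × [Cu^+]
[Cu^+] = (3.1 × 10^-12 / 3.0 x 10^-4) = 1.0 x 10^-8 M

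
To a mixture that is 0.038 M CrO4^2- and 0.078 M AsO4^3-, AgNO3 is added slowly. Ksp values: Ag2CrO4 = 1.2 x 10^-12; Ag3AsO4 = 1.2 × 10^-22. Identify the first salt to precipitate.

Ag3AsO4

Precipitation of each salt starts when its ion product equals its Ksp.
For Ag2CrO4: 1.2 x 10^-12 = 0.038 × [Ag^+]^2  ⇒  [Ag^+] = 5.6 x 10^-6 M.
For Ag3AsO4: 1.2 × 10^-22 = 0.078 × [Ag^+]^3  ⇒  [Ag^+] = 1.2 × 10^-7 M.
The salt with the lower threshold [Ag^+] precipitates first: Ag3AsO4.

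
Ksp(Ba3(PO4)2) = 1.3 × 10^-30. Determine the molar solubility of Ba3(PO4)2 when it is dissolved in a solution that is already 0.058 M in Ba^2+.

Ba3(PO4)2(s) ⇌ 3 Ba^2+ + 2 PO4^3-
Ksp = [Ba^2+]^3[PO4^3-]^2
If s mol/L dissolves here, [Ba^2+] = 0.058 + 3s ≈ 0.058, [PO4^3-] = 2s (Ksp is small, so little additional dissolves).
Ksp ≈ (0.058)^3 × (2s)^2
s = 4.1 × 10^-14 M
Check: 3s = 1.2 × 10^-13 ≪ 0.058, so the approximation is valid.

4.1 × 10^-14 M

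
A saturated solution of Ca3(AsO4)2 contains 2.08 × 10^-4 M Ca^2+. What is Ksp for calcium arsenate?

Ksp ≈ 1.73 × 10^-19

Ca3(AsO4)2(s) ⇌ 3 Ca^2+ + 2 AsO4^3-
Stoichiometry gives [AsO4^3-] = (2/3)[Ca^2+] = 1.387 × 10^-4 M.
Ksp = [Ca^2+]^3[AsO4^3-]^2
Ksp = (2.08 x 10^-4)^3 × (1.387 x 10^-4)^2 = 1.73 × 10^-19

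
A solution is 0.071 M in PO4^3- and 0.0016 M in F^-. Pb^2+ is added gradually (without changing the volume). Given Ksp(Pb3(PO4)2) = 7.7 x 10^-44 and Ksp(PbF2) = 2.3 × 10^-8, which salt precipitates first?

Precipitation of each salt starts when its ion product equals its Ksp.
For Pb3(PO4)2: 7.7 x 10^-44 = (0.071)^2 × [Pb^2+]^3  ⇒  [Pb^2+] = 2.5 × 10^-14 M.
For PbF2: 2.3 × 10^-8 = (0.0016)^2 × [Pb^2+]  ⇒  [Pb^2+] = 9.0 x 10^-3 M.
The salt with the lower threshold [Pb^2+] precipitates first: Pb3(PO4)2.

Pb3(PO4)2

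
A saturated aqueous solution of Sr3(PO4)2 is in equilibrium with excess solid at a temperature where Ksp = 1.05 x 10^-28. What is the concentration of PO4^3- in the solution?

Sr3(PO4)2(s) ⇌ 3 Sr^2+ + 2 PO4^3-
Ksp = [Sr^2+]^3[PO4^3-]^2
Let s = molar solubility. Then [Sr^2+] = 3s and [PO4^3-] = 2s.
Substituting: Ksp = (3s)^3(2s)^2 = 108s^5
Solving, s = (1.05 x 10^-28/108)^(1/5) = 9.944 x 10^-7 M
[PO4^3-] = 2s = 1.99 × 10^-6 M

[PO4^3-] = 1.99e-6 M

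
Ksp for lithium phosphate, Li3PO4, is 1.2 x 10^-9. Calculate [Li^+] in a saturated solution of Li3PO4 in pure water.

[Li^+] ≈ 7.7 x 10^-3 M

Li3PO4(s) ⇌ 3 Li^+ + PO4^3-
Ksp = [Li^+]^3[PO4^3-]
Let s = molar solubility. Then [Li^+] = 3s and [PO4^3-] = s.
Substituting: Ksp = (3s)^3s = 27s^4
s = (1.2 x 10^-9 / 27)^(1/4) = 2.58 × 10^-3 M
[Li^+] = 3s = 7.7 × 10^-3 M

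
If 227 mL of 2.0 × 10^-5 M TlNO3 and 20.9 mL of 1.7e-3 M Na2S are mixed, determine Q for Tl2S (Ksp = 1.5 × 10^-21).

Total volume = 227 + 20.9 = 247.9 mL.
[Tl^+] = 2.0 × 10^-5 × (227/247.9) = 1.83 x 10^-5 M
[S^2-] = 1.7 x 10^-3 × (20.9/247.9) = 1.43 x 10^-4 M
Tl2S(s) ⇌ 2 Tl^+ + S^2-, so Q = [Tl^+]^2[S^2-]
Q = (1.83 × 10^-5)^2(1.43 × 10^-4) = 4.8 x 10^-14
Q > Ksp, so Tl2S will precipitate.

4.8 × 10^-14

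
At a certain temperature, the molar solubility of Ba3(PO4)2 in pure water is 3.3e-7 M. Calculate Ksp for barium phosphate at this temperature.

Ba3(PO4)2(s) <=> 3 Ba^2+ + 2 PO4^3-
Let s = molar solubility. Then [Ba^2+] = 3s and [PO4^3-] = 2s.
Ksp = [Ba^2+]^3[PO4^3-]^2
So Ksp = (3s)^3 × (2s)^2 = 108s^5
Ksp = 108 × (3.3 x 10^-7)^5 = 4.2 × 10^-31

Ksp = 4.2 × 10^-31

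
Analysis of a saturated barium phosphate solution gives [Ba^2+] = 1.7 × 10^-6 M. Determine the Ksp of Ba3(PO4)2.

6.3e-30

Ba3(PO4)2(s) ⇌ 3 Ba^2+ + 2 PO4^3-
Stoichiometry gives [PO4^3-] = (2/3)[Ba^2+] = 1.13 × 10^-6 M.
Ksp = [Ba^2+]^3[PO4^3-]^2
Ksp = (1.7 x 10^-6)^3 × (1.13 × 10^-6)^2 = 6.3 × 10^-30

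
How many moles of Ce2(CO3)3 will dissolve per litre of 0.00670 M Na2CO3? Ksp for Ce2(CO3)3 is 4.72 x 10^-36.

s = 1.98e-15 M

Ce2(CO3)3(s) ⇌ 2 Ce^3+(aq) + 3 CO3^2-(aq)
Ksp = [Ce^3+]^2[CO3^2-]^3
If s mol/L dissolves here, [Ce^3+] = 2s, [CO3^2-] = 0.00670 + 3s ≈ 0.00670 (common-ion effect: CO3^2- is already 0.00670 M).
Ksp ≈ (2s)^2 × (0.00670)^3
s = 1.98 × 10^-15 M
Check: 3s = 5.9 × 10^-15 ≪ 0.00670, so the approximation is valid.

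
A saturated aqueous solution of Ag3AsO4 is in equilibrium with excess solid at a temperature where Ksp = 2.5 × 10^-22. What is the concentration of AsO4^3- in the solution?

[AsO4^3-] ≈ 1.7 × 10^-6 M

Ag3AsO4(s) <=> 3 Ag^+ + AsO4^3-
Ksp = [Ag^+]^3[AsO4^3-]
If s mol/L of Ag3AsO4 dissolves, [Ag^+] = 3s and [AsO4^3-] = s.
Ksp = (3s)^3s = 27s^4
Solving, s = (2.5 × 10^-22/27)^(1/4) = 1.74 × 10^-6 M
[AsO4^3-] = s = 1.7 x 10^-6 M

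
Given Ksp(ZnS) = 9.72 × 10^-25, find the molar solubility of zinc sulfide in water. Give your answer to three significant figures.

ZnS(s) ⇌ Zn^2+ + S^2-
Ksp = [Zn^2+][S^2-]
Let s = molar solubility. Then [Zn^2+] = s and [S^2-] = s.
Ksp = s × s = s^2
s = (9.72 × 10^-25)^(1/2) = 9.86 x 10^-13 M

s = 9.86e-13 M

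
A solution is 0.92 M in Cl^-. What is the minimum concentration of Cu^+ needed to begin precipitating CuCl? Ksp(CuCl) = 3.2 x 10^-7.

CuCl(s) ⇌ Cu^+ + Cl^-
Ksp = [Cu^+][Cl^-]
Precipitation begins when Q = Ksp. With [Cl^-] = 0.92 M:
3.2 x 10^-7 = (0.92) × [Cu^+]
[Cu^+] = (3.2 x 10^-7 / 9.2 × 10^-1) = 3.5 x 10^-7 M

[Cu^+] ≈ 3.5 x 10^-7 M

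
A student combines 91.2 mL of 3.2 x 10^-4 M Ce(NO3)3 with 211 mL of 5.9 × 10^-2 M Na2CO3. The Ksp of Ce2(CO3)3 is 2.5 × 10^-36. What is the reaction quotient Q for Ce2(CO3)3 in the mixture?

Q = 6.5 x 10^-13

Total volume = 91.2 + 211 = 302.2 mL.
[Ce^3+] = 3.2 x 10^-4 × (91.2/302.2) = 9.66 × 10^-5 M
[CO3^2-] = 5.9 x 10^-2 × (211/302.2) = 4.12 × 10^-2 M
Ce2(CO3)3(s) <=> 2 Ce^3+ + 3 CO3^2-, so Q = [Ce^3+]^2[CO3^2-]^3
Q = (9.66 x 10^-5)^2(4.12 × 10^-2)^3 = 6.5 × 10^-13
Q > Ksp, so Ce2(CO3)3 will precipitate.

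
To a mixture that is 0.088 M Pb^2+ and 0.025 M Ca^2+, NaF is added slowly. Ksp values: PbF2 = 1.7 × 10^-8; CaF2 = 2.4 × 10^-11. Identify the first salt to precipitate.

Precipitation of each salt starts when its ion product equals its Ksp.
For PbF2: 1.7 × 10^-8 = 0.088 × [F^-]^2  ⇒  [F^-] = 4.4 x 10^-4 M.
For CaF2: 2.4 × 10^-11 = 0.025 × [F^-]^2  ⇒  [F^-] = 3.1 x 10^-5 M.
The salt with the lower threshold [F^-] precipitates first: CaF2.

CaF2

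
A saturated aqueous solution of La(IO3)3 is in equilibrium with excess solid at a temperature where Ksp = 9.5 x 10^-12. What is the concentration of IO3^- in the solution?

La(IO3)3(s) ⇌ La^3+ + 3 IO3^-
Ksp = [La^3+][IO3^-]^3
For each mole of La(IO3)3 that dissolves: [La^3+] = s, [IO3^-] = 3s.
Substituting: Ksp = s(3s)^3 = 27s^4
Solving, s = (9.5 x 10^-12/27)^(1/4) = 7.70 × 10^-4 M
[IO3^-] = 3s = 2.3 × 10^-3 M

2.3e-3 M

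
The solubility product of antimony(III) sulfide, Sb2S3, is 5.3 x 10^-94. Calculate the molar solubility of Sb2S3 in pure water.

s ≈ 8.7e-20 M

Sb2S3(s) ⇌ 2 Sb^3+(aq) + 3 S^2-(aq)
Ksp = [Sb^3+]^2[S^2-]^3
Let s = molar solubility. Then [Sb^3+] = 2s and [S^2-] = 3s.
Ksp = (2s)^2(3s)^3 = 108s^5
s^5 = 5.3 x 10^-94 / 108, so s = 8.7 x 10^-20 M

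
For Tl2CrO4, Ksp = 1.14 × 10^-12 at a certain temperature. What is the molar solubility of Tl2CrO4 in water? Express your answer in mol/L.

s = 6.58 × 10^-5 M

Tl2CrO4(s) ⇌ 2 Tl^+(aq) + CrO4^2-(aq)
Ksp = [Tl^+]^2[CrO4^2-]
For each mole of Tl2CrO4 that dissolves: [Tl^+] = 2s, [CrO4^2-] = s.
Substituting: Ksp = (2s)^2s = 4s^3
Solving, s = (1.14 × 10^-12/4)^(1/3) = 6.58 x 10^-5 M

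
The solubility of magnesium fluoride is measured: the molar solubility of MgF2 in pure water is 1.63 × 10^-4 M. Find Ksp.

MgF2(s) ⇌ Mg^2+(aq) + 2 F^-(aq)
If s mol/L of MgF2 dissolves, [Mg^2+] = s and [F^-] = 2s.
Ksp = [Mg^2+][F^-]^2
Ksp = s(2s)^2 = 4s^3
Ksp = 4 × (1.63 x 10^-4)^3 = 1.73 × 10^-11

1.73e-11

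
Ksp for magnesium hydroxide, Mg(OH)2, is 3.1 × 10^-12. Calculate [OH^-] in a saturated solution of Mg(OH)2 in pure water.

Mg(OH)2(s) <=> Mg^2+(aq) + 2 OH^-(aq)
Ksp = [Mg^2+][OH^-]^2
If s mol/L of Mg(OH)2 dissolves, [Mg^2+] = s and [OH^-] = 2s.
Substituting: Ksp = s(2s)^2 = 4s^3
s^3 = 3.1 × 10^-12 / 4, so s = 9.19 x 10^-5 M
[OH^-] = 2s = 1.8 x 10^-4 M

1.8e-4 M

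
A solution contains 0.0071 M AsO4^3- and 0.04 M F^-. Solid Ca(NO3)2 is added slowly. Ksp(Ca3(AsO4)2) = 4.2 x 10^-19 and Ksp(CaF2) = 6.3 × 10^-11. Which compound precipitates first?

CaF2

Each salt begins to precipitate when Q = Ksp, i.e. when [Ca^2+] reaches its threshold.
For Ca3(AsO4)2: 4.2 x 10^-19 = (0.0071)^2 × [Ca^2+]^3  ⇒  [Ca^2+] = 2.0 x 10^-5 M.
For CaF2: 6.3 × 10^-11 = (0.04)^2 × [Ca^2+]  ⇒  [Ca^2+] = 3.9 × 10^-8 M.
The salt with the lower threshold [Ca^2+] precipitates first: CaF2.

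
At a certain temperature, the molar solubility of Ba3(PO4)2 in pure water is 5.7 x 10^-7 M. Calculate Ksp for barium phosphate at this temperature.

6.5 × 10^-30

Ba3(PO4)2(s) ⇌ 3 Ba^2+(aq) + 2 PO4^3-(aq)
If s mol/L of Ba3(PO4)2 dissolves, [Ba^2+] = 3s and [PO4^3-] = 2s.
Ksp = [Ba^2+]^3[PO4^3-]^2
Ksp = (3s)^3(2s)^2 = 108s^5
With s = 5.7 × 10^-7: Ksp = 6.5 × 10^-30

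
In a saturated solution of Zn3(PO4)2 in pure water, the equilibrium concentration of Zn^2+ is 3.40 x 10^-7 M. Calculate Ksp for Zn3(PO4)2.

Zn3(PO4)2(s) ⇌ 3 Zn^2+ + 2 PO4^3-
Stoichiometry gives [PO4^3-] = (2/3)[Zn^2+] = 2.267 × 10^-7 M.
Ksp = [Zn^2+]^3[PO4^3-]^2
Ksp = (3.40 × 10^-7)^3 × (2.267 x 10^-7)^2 = 2.02 × 10^-33

2.02 × 10^-33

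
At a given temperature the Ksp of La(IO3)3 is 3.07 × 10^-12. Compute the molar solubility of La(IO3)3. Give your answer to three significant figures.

s = 5.81 × 10^-4 M

La(IO3)3(s) ⇌ La^3+(aq) + 3 IO3^-(aq)
Ksp = [La^3+][IO3^-]^3
If s mol/L of La(IO3)3 dissolves, [La^3+] = s and [IO3^-] = 3s.
So Ksp = s × (3s)^3 = 27s^4
s^4 = 3.07 × 10^-12 / 27, so s = 5.81 × 10^-4 M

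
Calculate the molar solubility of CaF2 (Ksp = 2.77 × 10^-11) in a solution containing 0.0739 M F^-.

CaF2(s) ⇌ Ca^2+(aq) + 2 F^-(aq)
Ksp = [Ca^2+][F^-]^2
Let s be the molar solubility in this solution. [Ca^2+] = s, [F^-] = 0.0739 + 2s ≈ 0.0739 (since the F^- already present dominates).
Ksp ≈ s × (0.0739)^2
s = 5.07 x 10^-9 M
Check: 2s = 1.0 x 10^-8 ≪ 0.0739, so the approximation is valid.

s ≈ 5.07e-9 M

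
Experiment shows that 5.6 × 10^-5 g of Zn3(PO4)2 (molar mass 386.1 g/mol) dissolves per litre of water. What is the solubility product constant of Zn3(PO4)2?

Molar solubility s = (5.6 × 10^-5 g/L) / (386.1 g/mol) = 1.45 × 10^-7 M.
Zn3(PO4)2(s) ⇌ 3 Zn^2+ + 2 PO4^3-
If s mol/L of Zn3(PO4)2 dissolves, [Zn^2+] = 3s and [PO4^3-] = 2s.
Ksp = [Zn^2+]^3[PO4^3-]^2
Substituting: Ksp = (3s)^3(2s)^2 = 108s^5
With s = 1.45 × 10^-7: Ksp = 6.9 × 10^-33

6.9 x 10^-33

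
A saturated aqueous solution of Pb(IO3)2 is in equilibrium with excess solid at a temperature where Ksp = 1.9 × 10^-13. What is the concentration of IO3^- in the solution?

Pb(IO3)2(s) ⇌ Pb^2+(aq) + 2 IO3^-(aq)
Ksp = [Pb^2+][IO3^-]^2
For each mole of Pb(IO3)2 that dissolves: [Pb^2+] = s, [IO3^-] = 2s.
Substituting: Ksp = s(2s)^2 = 4s^3
s = (1.9 × 10^-13 / 4)^(1/3) = 3.62 x 10^-5 M
[IO3^-] = 2s = 7.2 × 10^-5 M

7.2 x 10^-5 M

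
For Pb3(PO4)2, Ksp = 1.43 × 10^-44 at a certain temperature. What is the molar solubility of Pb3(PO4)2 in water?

Pb3(PO4)2(s) <=> 3 Pb^2+ + 2 PO4^3-
Ksp = [Pb^2+]^3[PO4^3-]^2
Let s = molar solubility. Then [Pb^2+] = 3s and [PO4^3-] = 2s.
So Ksp = (3s)^3 × (2s)^2 = 108s^5
s^5 = 1.43 × 10^-44 / 108, so s = 6.67 x 10^-10 M

s ≈ 6.67e-10 M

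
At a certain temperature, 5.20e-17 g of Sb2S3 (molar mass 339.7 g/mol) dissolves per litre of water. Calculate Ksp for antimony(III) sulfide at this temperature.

Molar solubility s = (5.20 x 10^-17 g/L) / (339.7 g/mol) = 1.531 × 10^-19 M.
Sb2S3(s) ⇌ 2 Sb^3+ + 3 S^2-
With molar solubility s: [Sb^3+] = 2s, [S^2-] = 3s.
Ksp = [Sb^3+]^2[S^2-]^3
So Ksp = (2s)^2 × (3s)^3 = 108s^5
With s = 1.531 x 10^-19: Ksp = 9.08 x 10^-93

Ksp = 9.08 × 10^-93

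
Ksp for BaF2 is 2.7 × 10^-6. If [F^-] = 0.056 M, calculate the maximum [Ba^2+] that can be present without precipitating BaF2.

BaF2(s) ⇌ Ba^2+ + 2 F^-
Ksp = [Ba^2+][F^-]^2
Precipitation begins when Q = Ksp. With [F^-] = 0.056 M:
2.7 × 10^-6 = (0.056)^2 × [Ba^2+]
[Ba^2+] = (2.7 × 10^-6 / 3.14 × 10^-3) = 8.6 × 10^-4 M

8.6e-4 M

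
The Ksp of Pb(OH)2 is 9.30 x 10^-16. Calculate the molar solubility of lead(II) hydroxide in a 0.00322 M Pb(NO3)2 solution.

Pb(OH)2(s) <=> Pb^2+ + 2 OH^-
Ksp = [Pb^2+][OH^-]^2
Let s = moles of Pb(OH)2 that dissolve per litre. [Pb^2+] = 0.00322 + s ≈ 0.00322, [OH^-] = 2s (common-ion effect: Pb^2+ is already 0.00322 M).
Ksp ≈ 0.00322 × (2s)^2
s = 2.69 × 10^-7 M
Check: s = 2.7 × 10^-7 ≪ 0.00322, so the approximation is valid.

s ≈ 2.69 × 10^-7 M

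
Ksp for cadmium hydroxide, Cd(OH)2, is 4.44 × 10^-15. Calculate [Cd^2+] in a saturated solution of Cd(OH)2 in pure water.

Cd(OH)2(s) <=> Cd^2+(aq) + 2 OH^-(aq)
Ksp = [Cd^2+][OH^-]^2
If s mol/L of Cd(OH)2 dissolves, [Cd^2+] = s and [OH^-] = 2s.
So Ksp = s × (2s)^2 = 4s^3
s^3 = 4.44 × 10^-15 / 4, so s = 1.035 × 10^-5 M
[Cd^2+] = s = 1.04 × 10^-5 M

[Cd^2+] ≈ 1.04e-5 M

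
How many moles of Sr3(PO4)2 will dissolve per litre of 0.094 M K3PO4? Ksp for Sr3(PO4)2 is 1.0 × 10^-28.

s = 7.5 × 10^-10 M

Sr3(PO4)2(s) ⇌ 3 Sr^2+(aq) + 2 PO4^3-(aq)
Ksp = [Sr^2+]^3[PO4^3-]^2
Let s be the molar solubility in this solution. [Sr^2+] = 3s, [PO4^3-] = 0.094 + 2s ≈ 0.094 (since PO4^3- from K3PO4 dominates).
Ksp ≈ (3s)^3 × (0.094)^2
s = 7.5 x 10^-10 M
Check: 2s = 1.5 x 10^-9 ≪ 0.094, so the approximation is valid.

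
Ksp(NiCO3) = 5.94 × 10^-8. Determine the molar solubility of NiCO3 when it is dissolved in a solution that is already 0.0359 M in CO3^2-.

1.65 × 10^-6 M

NiCO3(s) ⇌ Ni^2+(aq) + CO3^2-(aq)
Ksp = [Ni^2+][CO3^2-]
If s mol/L dissolves here, [Ni^2+] = s, [CO3^2-] = 0.0359 + s ≈ 0.0359 (Ksp is small, so little additional dissolves).
Ksp ≈ s × 0.0359
s = 1.65 × 10^-6 M
Check: s = 1.7 x 10^-6 ≪ 0.0359, so the approximation is valid.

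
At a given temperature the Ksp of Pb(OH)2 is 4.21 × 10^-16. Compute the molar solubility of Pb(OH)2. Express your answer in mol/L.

Pb(OH)2(s) <=> Pb^2+ + 2 OH^-
Ksp = [Pb^2+][OH^-]^2
For each mole of Pb(OH)2 that dissolves: [Pb^2+] = s, [OH^-] = 2s.
So Ksp = s × (2s)^2 = 4s^3
s = (4.21 × 10^-16 / 4)^(1/3) = 4.72 × 10^-6 M

s = 4.72 × 10^-6 M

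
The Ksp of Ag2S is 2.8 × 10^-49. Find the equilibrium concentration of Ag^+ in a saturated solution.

Ag2S(s) ⇌ 2 Ag^+ + S^2-
Ksp = [Ag^+]^2[S^2-]
If s mol/L of Ag2S dissolves, [Ag^+] = 2s and [S^2-] = s.
So Ksp = (2s)^2 × s = 4s^3
s^3 = 2.8 × 10^-49 / 4, so s = 4.12 × 10^-17 M
[Ag^+] = 2s = 8.2 × 10^-17 M

[Ag^+] ≈ 8.2e-17 M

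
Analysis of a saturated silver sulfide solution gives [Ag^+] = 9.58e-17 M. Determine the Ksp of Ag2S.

Ag2S(s) ⇌ 2 Ag^+(aq) + S^2-(aq)
Stoichiometry gives [S^2-] = (1/2)[Ag^+] = 4.790 × 10^-17 M.
Ksp = [Ag^+]^2[S^2-]
Ksp = (9.58 × 10^-17)^2 × 4.790 x 10^-17 = 4.40 × 10^-49

Ksp = 4.40 × 10^-49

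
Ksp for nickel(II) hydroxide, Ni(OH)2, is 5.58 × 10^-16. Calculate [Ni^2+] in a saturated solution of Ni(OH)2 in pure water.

Ni(OH)2(s) ⇌ Ni^2+(aq) + 2 OH^-(aq)
Ksp = [Ni^2+][OH^-]^2
With molar solubility s: [Ni^2+] = s, [OH^-] = 2s.
So Ksp = s × (2s)^2 = 4s^3
s = (5.58 × 10^-16 / 4)^(1/3) = 5.186 × 10^-6 M
[Ni^2+] = s = 5.19 x 10^-6 M

[Ni^2+] = 5.19e-6 M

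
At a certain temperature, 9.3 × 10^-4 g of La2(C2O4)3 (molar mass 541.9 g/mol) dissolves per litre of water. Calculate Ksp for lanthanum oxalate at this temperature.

Molar solubility s = (9.3 x 10^-4 g/L) / (541.9 g/mol) = 1.72 × 10^-6 M.
La2(C2O4)3(s) <=> 2 La^3+ + 3 C2O4^2-
For each mole of La2(C2O4)3 that dissolves: [La^3+] = 2s, [C2O4^2-] = 3s.
Ksp = [La^3+]^2[C2O4^2-]^3
Substituting: Ksp = (2s)^2(3s)^3 = 108s^5
Ksp = 108 × (1.72 × 10^-6)^5 = 1.6 x 10^-27

Ksp ≈ 1.6 × 10^-27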